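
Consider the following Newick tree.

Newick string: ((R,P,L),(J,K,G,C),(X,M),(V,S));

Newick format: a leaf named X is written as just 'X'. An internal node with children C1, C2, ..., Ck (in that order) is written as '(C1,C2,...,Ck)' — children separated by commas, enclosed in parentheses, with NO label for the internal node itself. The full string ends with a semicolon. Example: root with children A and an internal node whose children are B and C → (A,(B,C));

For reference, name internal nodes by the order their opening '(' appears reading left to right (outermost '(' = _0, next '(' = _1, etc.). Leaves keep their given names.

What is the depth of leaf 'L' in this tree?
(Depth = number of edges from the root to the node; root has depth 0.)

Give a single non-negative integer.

Answer: 2

Derivation:
Newick: ((R,P,L),(J,K,G,C),(X,M),(V,S));
Naming internals by '(' encounter order: outermost '(' = _0, next = _1, ...
Query node: L
Path from root: _0 -> _1 -> L
Depth of L: 2 (number of edges from root)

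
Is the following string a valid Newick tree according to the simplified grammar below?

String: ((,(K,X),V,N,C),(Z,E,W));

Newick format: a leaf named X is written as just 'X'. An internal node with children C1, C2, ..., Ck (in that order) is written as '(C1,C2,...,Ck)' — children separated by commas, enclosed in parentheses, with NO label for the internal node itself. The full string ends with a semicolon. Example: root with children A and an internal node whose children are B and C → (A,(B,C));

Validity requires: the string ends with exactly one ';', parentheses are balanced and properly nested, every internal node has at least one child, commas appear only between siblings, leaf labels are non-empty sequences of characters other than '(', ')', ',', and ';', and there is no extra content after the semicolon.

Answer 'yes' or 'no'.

Input: ((,(K,X),V,N,C),(Z,E,W));
Paren balance: 4 '(' vs 4 ')' OK
Ends with single ';': True
Full parse: FAILS (empty leaf label at pos 2)
Valid: False

Answer: no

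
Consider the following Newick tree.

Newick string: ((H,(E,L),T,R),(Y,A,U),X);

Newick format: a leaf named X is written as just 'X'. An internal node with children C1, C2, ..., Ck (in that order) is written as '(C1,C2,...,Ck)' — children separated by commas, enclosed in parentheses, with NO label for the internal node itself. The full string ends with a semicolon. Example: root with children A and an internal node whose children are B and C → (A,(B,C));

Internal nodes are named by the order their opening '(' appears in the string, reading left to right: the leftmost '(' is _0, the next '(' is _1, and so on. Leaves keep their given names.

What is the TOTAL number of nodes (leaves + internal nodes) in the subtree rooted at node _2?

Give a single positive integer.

Newick: ((H,(E,L),T,R),(Y,A,U),X);
Locate _2: it is the '(' at position 4 (the 3rd '(' reading left to right).
Query: subtree rooted at _2
_2: subtree_size = 1 + 2
  E: subtree_size = 1 + 0
  L: subtree_size = 1 + 0
Total subtree size of _2: 3

Answer: 3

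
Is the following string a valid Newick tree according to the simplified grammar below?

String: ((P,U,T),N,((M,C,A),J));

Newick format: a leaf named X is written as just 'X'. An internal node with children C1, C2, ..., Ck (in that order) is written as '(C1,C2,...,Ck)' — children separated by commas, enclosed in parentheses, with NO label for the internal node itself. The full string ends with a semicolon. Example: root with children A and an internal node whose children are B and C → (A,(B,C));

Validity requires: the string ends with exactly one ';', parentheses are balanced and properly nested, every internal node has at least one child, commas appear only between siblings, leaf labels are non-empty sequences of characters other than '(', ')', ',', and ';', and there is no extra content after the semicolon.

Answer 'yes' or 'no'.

Answer: yes

Derivation:
Input: ((P,U,T),N,((M,C,A),J));
Paren balance: 4 '(' vs 4 ')' OK
Ends with single ';': True
Full parse: OK
Valid: True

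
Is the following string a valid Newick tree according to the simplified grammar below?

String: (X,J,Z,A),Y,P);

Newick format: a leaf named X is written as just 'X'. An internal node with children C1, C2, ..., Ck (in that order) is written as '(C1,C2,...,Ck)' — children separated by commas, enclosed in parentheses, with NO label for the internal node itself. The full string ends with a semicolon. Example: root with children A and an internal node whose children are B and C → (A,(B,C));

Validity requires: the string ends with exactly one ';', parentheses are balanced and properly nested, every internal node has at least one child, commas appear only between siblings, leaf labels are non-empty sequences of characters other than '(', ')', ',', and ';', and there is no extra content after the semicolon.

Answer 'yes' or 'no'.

Input: (X,J,Z,A),Y,P);
Paren balance: 1 '(' vs 2 ')' MISMATCH
Ends with single ';': True
Full parse: FAILS (extra content after tree at pos 9)
Valid: False

Answer: no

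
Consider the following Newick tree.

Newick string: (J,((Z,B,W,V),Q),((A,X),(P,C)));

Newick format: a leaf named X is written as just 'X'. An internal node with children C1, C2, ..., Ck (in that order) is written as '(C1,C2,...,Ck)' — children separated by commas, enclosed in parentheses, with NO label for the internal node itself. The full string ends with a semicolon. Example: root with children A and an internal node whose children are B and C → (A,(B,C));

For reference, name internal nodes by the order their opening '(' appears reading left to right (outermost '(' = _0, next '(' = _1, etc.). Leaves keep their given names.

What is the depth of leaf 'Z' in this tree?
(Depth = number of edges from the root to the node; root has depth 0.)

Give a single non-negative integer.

Newick: (J,((Z,B,W,V),Q),((A,X),(P,C)));
Naming internals by '(' encounter order: outermost '(' = _0, next = _1, ...
Query node: Z
Path from root: _0 -> _1 -> _2 -> Z
Depth of Z: 3 (number of edges from root)

Answer: 3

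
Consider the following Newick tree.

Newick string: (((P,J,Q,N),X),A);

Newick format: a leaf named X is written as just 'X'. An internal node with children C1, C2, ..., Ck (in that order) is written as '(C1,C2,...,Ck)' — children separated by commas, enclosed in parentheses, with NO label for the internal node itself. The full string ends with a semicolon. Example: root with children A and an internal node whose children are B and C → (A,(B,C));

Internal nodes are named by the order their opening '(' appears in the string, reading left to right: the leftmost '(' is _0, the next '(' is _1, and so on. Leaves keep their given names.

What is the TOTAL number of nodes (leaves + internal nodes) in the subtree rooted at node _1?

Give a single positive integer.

Answer: 7

Derivation:
Newick: (((P,J,Q,N),X),A);
Locate _1: it is the '(' at position 1 (the 2nd '(' reading left to right).
Query: subtree rooted at _1
_1: subtree_size = 1 + 6
  _2: subtree_size = 1 + 4
    P: subtree_size = 1 + 0
    J: subtree_size = 1 + 0
    Q: subtree_size = 1 + 0
    N: subtree_size = 1 + 0
  X: subtree_size = 1 + 0
Total subtree size of _1: 7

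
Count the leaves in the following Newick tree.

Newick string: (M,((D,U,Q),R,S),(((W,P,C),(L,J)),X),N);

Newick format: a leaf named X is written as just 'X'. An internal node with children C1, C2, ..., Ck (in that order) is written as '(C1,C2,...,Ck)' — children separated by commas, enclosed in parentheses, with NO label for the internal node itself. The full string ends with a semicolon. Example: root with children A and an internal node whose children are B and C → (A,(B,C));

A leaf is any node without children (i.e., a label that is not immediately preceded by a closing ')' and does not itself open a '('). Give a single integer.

Answer: 13

Derivation:
Newick: (M,((D,U,Q),R,S),(((W,P,C),(L,J)),X),N);
Scan left-to-right; a leaf is any maximal label run not followed by '(':
  pos 1: leaf 'M' → count = 1
  pos 5: leaf 'D' → count = 2
  pos 7: leaf 'U' → count = 3
  pos 9: leaf 'Q' → count = 4
  pos 12: leaf 'R' → count = 5
  pos 14: leaf 'S' → count = 6
  pos 20: leaf 'W' → count = 7
  pos 22: leaf 'P' → count = 8
  pos 24: leaf 'C' → count = 9
  pos 28: leaf 'L' → count = 10
  pos 30: leaf 'J' → count = 11
  pos 34: leaf 'X' → count = 12
  pos 37: leaf 'N' → count = 13
Total leaves: 13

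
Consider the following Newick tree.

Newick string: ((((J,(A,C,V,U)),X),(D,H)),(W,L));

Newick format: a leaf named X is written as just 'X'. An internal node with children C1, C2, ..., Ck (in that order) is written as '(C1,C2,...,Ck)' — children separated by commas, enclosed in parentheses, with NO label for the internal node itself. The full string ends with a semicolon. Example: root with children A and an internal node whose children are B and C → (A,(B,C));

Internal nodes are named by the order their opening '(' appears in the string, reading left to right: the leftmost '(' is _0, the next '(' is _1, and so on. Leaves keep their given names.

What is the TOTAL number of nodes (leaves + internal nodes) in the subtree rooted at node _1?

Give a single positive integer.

Answer: 13

Derivation:
Newick: ((((J,(A,C,V,U)),X),(D,H)),(W,L));
Locate _1: it is the '(' at position 1 (the 2nd '(' reading left to right).
Query: subtree rooted at _1
_1: subtree_size = 1 + 12
  _2: subtree_size = 1 + 8
    _3: subtree_size = 1 + 6
      J: subtree_size = 1 + 0
      _4: subtree_size = 1 + 4
        A: subtree_size = 1 + 0
        C: subtree_size = 1 + 0
        V: subtree_size = 1 + 0
        U: subtree_size = 1 + 0
    X: subtree_size = 1 + 0
  _5: subtree_size = 1 + 2
    D: subtree_size = 1 + 0
    H: subtree_size = 1 + 0
Total subtree size of _1: 13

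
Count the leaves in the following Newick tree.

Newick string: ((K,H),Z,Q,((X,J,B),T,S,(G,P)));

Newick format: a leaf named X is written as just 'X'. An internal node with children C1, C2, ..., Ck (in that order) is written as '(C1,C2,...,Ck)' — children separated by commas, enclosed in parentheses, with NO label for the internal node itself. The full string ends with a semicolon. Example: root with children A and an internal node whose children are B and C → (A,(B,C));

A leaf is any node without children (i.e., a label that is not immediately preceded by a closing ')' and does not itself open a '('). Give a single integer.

Answer: 11

Derivation:
Newick: ((K,H),Z,Q,((X,J,B),T,S,(G,P)));
Scan left-to-right; a leaf is any maximal label run not followed by '(':
  pos 2: leaf 'K' → count = 1
  pos 4: leaf 'H' → count = 2
  pos 7: leaf 'Z' → count = 3
  pos 9: leaf 'Q' → count = 4
  pos 13: leaf 'X' → count = 5
  pos 15: leaf 'J' → count = 6
  pos 17: leaf 'B' → count = 7
  pos 20: leaf 'T' → count = 8
  pos 22: leaf 'S' → count = 9
  pos 25: leaf 'G' → count = 10
  pos 27: leaf 'P' → count = 11
Total leaves: 11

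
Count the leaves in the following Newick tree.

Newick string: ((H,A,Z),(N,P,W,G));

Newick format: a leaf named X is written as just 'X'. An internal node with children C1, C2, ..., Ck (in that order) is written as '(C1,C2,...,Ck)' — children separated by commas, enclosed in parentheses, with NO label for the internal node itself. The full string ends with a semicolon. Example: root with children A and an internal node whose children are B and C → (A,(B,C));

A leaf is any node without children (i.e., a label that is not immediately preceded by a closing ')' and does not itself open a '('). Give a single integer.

Answer: 7

Derivation:
Newick: ((H,A,Z),(N,P,W,G));
Scan left-to-right; a leaf is any maximal label run not followed by '(':
  pos 2: leaf 'H' → count = 1
  pos 4: leaf 'A' → count = 2
  pos 6: leaf 'Z' → count = 3
  pos 10: leaf 'N' → count = 4
  pos 12: leaf 'P' → count = 5
  pos 14: leaf 'W' → count = 6
  pos 16: leaf 'G' → count = 7
Total leaves: 7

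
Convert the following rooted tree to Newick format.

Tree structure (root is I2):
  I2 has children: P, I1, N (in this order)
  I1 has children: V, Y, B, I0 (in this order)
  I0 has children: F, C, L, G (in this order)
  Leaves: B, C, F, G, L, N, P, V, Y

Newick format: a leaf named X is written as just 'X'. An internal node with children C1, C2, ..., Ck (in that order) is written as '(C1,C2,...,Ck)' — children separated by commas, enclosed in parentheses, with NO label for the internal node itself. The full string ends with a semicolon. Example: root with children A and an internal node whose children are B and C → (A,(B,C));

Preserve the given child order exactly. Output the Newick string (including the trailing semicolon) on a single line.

internal I2 with children ['P', 'I1', 'N']
  leaf 'P' → 'P'
  internal I1 with children ['V', 'Y', 'B', 'I0']
    leaf 'V' → 'V'
    leaf 'Y' → 'Y'
    leaf 'B' → 'B'
    internal I0 with children ['F', 'C', 'L', 'G']
      leaf 'F' → 'F'
      leaf 'C' → 'C'
      leaf 'L' → 'L'
      leaf 'G' → 'G'
    → '(F,C,L,G)'
  → '(V,Y,B,(F,C,L,G))'
  leaf 'N' → 'N'
→ '(P,(V,Y,B,(F,C,L,G)),N)'
Final: (P,(V,Y,B,(F,C,L,G)),N);

Answer: (P,(V,Y,B,(F,C,L,G)),N);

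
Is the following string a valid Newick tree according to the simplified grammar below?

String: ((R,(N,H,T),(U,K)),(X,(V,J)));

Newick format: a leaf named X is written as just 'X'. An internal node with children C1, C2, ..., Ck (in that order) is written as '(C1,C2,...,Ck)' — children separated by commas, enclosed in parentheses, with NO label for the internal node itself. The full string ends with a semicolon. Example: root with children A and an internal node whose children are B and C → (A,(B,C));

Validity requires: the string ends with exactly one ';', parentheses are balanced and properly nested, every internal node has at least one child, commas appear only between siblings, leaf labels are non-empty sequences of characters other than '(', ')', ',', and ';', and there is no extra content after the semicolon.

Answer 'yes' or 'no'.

Answer: yes

Derivation:
Input: ((R,(N,H,T),(U,K)),(X,(V,J)));
Paren balance: 6 '(' vs 6 ')' OK
Ends with single ';': True
Full parse: OK
Valid: True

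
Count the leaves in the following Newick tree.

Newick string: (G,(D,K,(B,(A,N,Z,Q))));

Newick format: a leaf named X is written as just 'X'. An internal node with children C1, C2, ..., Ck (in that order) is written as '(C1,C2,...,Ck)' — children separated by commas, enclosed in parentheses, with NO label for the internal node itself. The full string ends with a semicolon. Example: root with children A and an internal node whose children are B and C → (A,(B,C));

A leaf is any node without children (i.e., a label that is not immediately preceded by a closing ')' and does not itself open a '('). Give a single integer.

Newick: (G,(D,K,(B,(A,N,Z,Q))));
Scan left-to-right; a leaf is any maximal label run not followed by '(':
  pos 1: leaf 'G' → count = 1
  pos 4: leaf 'D' → count = 2
  pos 6: leaf 'K' → count = 3
  pos 9: leaf 'B' → count = 4
  pos 12: leaf 'A' → count = 5
  pos 14: leaf 'N' → count = 6
  pos 16: leaf 'Z' → count = 7
  pos 18: leaf 'Q' → count = 8
Total leaves: 8

Answer: 8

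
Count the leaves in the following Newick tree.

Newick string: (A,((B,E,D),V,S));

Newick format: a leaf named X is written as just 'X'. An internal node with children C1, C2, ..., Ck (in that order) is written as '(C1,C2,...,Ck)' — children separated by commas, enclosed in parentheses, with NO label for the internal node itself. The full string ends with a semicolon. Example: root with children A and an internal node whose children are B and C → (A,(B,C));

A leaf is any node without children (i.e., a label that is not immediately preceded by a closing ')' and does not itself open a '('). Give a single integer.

Newick: (A,((B,E,D),V,S));
Scan left-to-right; a leaf is any maximal label run not followed by '(':
  pos 1: leaf 'A' → count = 1
  pos 5: leaf 'B' → count = 2
  pos 7: leaf 'E' → count = 3
  pos 9: leaf 'D' → count = 4
  pos 12: leaf 'V' → count = 5
  pos 14: leaf 'S' → count = 6
Total leaves: 6

Answer: 6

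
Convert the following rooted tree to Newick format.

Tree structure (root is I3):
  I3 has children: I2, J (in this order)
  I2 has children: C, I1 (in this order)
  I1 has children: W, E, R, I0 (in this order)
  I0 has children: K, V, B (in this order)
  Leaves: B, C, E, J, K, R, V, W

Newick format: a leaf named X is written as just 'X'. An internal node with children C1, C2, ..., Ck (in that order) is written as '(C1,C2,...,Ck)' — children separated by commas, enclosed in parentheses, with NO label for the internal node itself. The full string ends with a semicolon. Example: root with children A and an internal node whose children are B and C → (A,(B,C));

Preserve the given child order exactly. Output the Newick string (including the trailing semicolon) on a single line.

Answer: ((C,(W,E,R,(K,V,B))),J);

Derivation:
internal I3 with children ['I2', 'J']
  internal I2 with children ['C', 'I1']
    leaf 'C' → 'C'
    internal I1 with children ['W', 'E', 'R', 'I0']
      leaf 'W' → 'W'
      leaf 'E' → 'E'
      leaf 'R' → 'R'
      internal I0 with children ['K', 'V', 'B']
        leaf 'K' → 'K'
        leaf 'V' → 'V'
        leaf 'B' → 'B'
      → '(K,V,B)'
    → '(W,E,R,(K,V,B))'
  → '(C,(W,E,R,(K,V,B)))'
  leaf 'J' → 'J'
→ '((C,(W,E,R,(K,V,B))),J)'
Final: ((C,(W,E,R,(K,V,B))),J);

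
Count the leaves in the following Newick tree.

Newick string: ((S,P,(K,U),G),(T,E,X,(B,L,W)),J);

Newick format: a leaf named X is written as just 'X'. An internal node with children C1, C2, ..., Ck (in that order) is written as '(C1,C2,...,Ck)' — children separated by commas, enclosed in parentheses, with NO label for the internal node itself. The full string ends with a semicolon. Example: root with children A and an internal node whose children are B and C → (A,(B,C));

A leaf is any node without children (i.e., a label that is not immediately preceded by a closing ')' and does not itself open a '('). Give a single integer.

Answer: 12

Derivation:
Newick: ((S,P,(K,U),G),(T,E,X,(B,L,W)),J);
Scan left-to-right; a leaf is any maximal label run not followed by '(':
  pos 2: leaf 'S' → count = 1
  pos 4: leaf 'P' → count = 2
  pos 7: leaf 'K' → count = 3
  pos 9: leaf 'U' → count = 4
  pos 12: leaf 'G' → count = 5
  pos 16: leaf 'T' → count = 6
  pos 18: leaf 'E' → count = 7
  pos 20: leaf 'X' → count = 8
  pos 23: leaf 'B' → count = 9
  pos 25: leaf 'L' → count = 10
  pos 27: leaf 'W' → count = 11
  pos 31: leaf 'J' → count = 12
Total leaves: 12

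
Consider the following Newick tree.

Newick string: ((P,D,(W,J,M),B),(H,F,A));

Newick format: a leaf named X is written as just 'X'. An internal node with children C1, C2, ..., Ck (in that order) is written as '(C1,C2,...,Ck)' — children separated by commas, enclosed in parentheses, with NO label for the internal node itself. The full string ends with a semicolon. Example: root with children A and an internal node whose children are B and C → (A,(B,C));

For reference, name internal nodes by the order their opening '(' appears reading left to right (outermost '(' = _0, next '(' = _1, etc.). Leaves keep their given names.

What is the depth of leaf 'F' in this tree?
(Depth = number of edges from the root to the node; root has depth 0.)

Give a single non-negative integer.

Answer: 2

Derivation:
Newick: ((P,D,(W,J,M),B),(H,F,A));
Naming internals by '(' encounter order: outermost '(' = _0, next = _1, ...
Query node: F
Path from root: _0 -> _3 -> F
Depth of F: 2 (number of edges from root)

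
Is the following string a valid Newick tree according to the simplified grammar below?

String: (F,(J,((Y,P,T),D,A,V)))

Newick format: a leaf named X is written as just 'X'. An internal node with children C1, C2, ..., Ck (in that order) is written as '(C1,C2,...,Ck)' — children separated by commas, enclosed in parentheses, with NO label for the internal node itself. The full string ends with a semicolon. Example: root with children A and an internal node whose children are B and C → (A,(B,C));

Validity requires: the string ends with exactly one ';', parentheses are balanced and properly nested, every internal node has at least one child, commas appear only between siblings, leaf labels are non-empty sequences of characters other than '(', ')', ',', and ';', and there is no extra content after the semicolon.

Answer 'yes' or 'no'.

Input: (F,(J,((Y,P,T),D,A,V)))
Paren balance: 4 '(' vs 4 ')' OK
Ends with single ';': False
Full parse: FAILS (must end with ;)
Valid: False

Answer: no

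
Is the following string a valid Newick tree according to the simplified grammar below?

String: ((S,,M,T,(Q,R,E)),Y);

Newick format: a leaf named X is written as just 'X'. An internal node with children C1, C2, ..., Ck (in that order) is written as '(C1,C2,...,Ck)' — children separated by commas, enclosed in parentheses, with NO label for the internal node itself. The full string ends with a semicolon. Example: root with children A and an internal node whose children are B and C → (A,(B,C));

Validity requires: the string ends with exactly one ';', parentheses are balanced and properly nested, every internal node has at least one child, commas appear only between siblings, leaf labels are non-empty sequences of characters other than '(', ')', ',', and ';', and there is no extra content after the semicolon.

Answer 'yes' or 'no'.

Input: ((S,,M,T,(Q,R,E)),Y);
Paren balance: 3 '(' vs 3 ')' OK
Ends with single ';': True
Full parse: FAILS (empty leaf label at pos 4)
Valid: False

Answer: no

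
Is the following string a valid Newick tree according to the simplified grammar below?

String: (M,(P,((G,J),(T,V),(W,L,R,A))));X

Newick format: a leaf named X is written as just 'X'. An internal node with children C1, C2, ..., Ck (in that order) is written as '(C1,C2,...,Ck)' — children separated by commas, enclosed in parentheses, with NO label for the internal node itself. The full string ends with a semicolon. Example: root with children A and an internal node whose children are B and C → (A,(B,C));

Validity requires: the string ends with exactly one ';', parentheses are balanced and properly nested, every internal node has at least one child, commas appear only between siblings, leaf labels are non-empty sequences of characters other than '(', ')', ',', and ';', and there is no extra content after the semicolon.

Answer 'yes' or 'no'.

Input: (M,(P,((G,J),(T,V),(W,L,R,A))));X
Paren balance: 6 '(' vs 6 ')' OK
Ends with single ';': False
Full parse: FAILS (must end with ;)
Valid: False

Answer: no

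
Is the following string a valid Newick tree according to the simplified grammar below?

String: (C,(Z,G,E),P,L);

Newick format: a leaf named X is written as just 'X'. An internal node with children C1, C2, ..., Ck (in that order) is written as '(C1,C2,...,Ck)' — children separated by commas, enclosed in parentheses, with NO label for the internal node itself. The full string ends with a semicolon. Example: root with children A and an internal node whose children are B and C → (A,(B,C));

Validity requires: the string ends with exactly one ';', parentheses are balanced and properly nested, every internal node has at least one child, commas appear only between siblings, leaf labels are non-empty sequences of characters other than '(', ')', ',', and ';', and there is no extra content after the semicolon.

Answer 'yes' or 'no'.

Input: (C,(Z,G,E),P,L);
Paren balance: 2 '(' vs 2 ')' OK
Ends with single ';': True
Full parse: OK
Valid: True

Answer: yes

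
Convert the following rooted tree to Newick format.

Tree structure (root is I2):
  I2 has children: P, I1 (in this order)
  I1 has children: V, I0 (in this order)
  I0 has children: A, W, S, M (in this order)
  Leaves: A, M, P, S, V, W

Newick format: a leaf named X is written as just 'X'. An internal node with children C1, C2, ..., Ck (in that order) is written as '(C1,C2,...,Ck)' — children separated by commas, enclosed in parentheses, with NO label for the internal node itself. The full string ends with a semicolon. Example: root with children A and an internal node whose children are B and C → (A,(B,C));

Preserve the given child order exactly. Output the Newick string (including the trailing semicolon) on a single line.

Answer: (P,(V,(A,W,S,M)));

Derivation:
internal I2 with children ['P', 'I1']
  leaf 'P' → 'P'
  internal I1 with children ['V', 'I0']
    leaf 'V' → 'V'
    internal I0 with children ['A', 'W', 'S', 'M']
      leaf 'A' → 'A'
      leaf 'W' → 'W'
      leaf 'S' → 'S'
      leaf 'M' → 'M'
    → '(A,W,S,M)'
  → '(V,(A,W,S,M))'
→ '(P,(V,(A,W,S,M)))'
Final: (P,(V,(A,W,S,M)));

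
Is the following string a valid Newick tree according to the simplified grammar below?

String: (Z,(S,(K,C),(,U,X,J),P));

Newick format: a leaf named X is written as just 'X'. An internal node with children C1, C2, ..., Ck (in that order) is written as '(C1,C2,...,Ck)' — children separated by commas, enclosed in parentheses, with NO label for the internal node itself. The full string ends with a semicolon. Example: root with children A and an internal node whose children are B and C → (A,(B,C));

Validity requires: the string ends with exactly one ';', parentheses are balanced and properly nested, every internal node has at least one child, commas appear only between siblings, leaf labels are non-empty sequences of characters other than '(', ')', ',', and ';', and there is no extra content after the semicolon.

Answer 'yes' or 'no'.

Input: (Z,(S,(K,C),(,U,X,J),P));
Paren balance: 4 '(' vs 4 ')' OK
Ends with single ';': True
Full parse: FAILS (empty leaf label at pos 13)
Valid: False

Answer: no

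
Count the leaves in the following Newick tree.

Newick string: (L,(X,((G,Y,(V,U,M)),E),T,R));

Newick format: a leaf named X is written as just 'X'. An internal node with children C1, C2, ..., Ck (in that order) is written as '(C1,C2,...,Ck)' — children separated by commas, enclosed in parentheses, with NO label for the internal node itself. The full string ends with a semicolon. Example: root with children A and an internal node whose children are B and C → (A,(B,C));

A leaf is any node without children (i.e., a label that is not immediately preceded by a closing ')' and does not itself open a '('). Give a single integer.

Newick: (L,(X,((G,Y,(V,U,M)),E),T,R));
Scan left-to-right; a leaf is any maximal label run not followed by '(':
  pos 1: leaf 'L' → count = 1
  pos 4: leaf 'X' → count = 2
  pos 8: leaf 'G' → count = 3
  pos 10: leaf 'Y' → count = 4
  pos 13: leaf 'V' → count = 5
  pos 15: leaf 'U' → count = 6
  pos 17: leaf 'M' → count = 7
  pos 21: leaf 'E' → count = 8
  pos 24: leaf 'T' → count = 9
  pos 26: leaf 'R' → count = 10
Total leaves: 10

Answer: 10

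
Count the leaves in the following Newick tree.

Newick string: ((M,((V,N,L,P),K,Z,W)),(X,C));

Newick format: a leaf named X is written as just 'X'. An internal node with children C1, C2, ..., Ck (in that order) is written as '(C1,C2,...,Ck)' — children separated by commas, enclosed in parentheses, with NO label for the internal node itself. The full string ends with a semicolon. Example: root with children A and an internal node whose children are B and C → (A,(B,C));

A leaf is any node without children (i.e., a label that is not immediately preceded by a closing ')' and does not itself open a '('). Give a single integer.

Answer: 10

Derivation:
Newick: ((M,((V,N,L,P),K,Z,W)),(X,C));
Scan left-to-right; a leaf is any maximal label run not followed by '(':
  pos 2: leaf 'M' → count = 1
  pos 6: leaf 'V' → count = 2
  pos 8: leaf 'N' → count = 3
  pos 10: leaf 'L' → count = 4
  pos 12: leaf 'P' → count = 5
  pos 15: leaf 'K' → count = 6
  pos 17: leaf 'Z' → count = 7
  pos 19: leaf 'W' → count = 8
  pos 24: leaf 'X' → count = 9
  pos 26: leaf 'C' → count = 10
Total leaves: 10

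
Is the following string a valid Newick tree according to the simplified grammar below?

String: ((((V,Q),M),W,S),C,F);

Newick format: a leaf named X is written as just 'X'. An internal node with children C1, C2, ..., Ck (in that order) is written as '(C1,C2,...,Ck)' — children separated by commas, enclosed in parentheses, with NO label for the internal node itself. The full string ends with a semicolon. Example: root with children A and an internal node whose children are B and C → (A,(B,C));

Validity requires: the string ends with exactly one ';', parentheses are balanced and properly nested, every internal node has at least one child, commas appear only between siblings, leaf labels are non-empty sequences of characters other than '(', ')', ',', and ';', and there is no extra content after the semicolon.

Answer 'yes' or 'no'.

Answer: yes

Derivation:
Input: ((((V,Q),M),W,S),C,F);
Paren balance: 4 '(' vs 4 ')' OK
Ends with single ';': True
Full parse: OK
Valid: True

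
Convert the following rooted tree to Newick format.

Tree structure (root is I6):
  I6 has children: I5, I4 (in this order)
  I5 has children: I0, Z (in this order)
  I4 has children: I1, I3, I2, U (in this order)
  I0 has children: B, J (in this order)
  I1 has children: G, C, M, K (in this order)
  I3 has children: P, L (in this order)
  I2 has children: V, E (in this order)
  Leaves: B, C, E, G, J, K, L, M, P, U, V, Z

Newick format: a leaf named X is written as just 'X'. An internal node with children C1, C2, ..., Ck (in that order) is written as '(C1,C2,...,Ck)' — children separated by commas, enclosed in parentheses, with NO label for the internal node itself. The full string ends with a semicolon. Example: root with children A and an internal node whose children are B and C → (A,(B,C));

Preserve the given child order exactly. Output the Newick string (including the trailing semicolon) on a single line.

Answer: (((B,J),Z),((G,C,M,K),(P,L),(V,E),U));

Derivation:
internal I6 with children ['I5', 'I4']
  internal I5 with children ['I0', 'Z']
    internal I0 with children ['B', 'J']
      leaf 'B' → 'B'
      leaf 'J' → 'J'
    → '(B,J)'
    leaf 'Z' → 'Z'
  → '((B,J),Z)'
  internal I4 with children ['I1', 'I3', 'I2', 'U']
    internal I1 with children ['G', 'C', 'M', 'K']
      leaf 'G' → 'G'
      leaf 'C' → 'C'
      leaf 'M' → 'M'
      leaf 'K' → 'K'
    → '(G,C,M,K)'
    internal I3 with children ['P', 'L']
      leaf 'P' → 'P'
      leaf 'L' → 'L'
    → '(P,L)'
    internal I2 with children ['V', 'E']
      leaf 'V' → 'V'
      leaf 'E' → 'E'
    → '(V,E)'
    leaf 'U' → 'U'
  → '((G,C,M,K),(P,L),(V,E),U)'
→ '(((B,J),Z),((G,C,M,K),(P,L),(V,E),U))'
Final: (((B,J),Z),((G,C,M,K),(P,L),(V,E),U));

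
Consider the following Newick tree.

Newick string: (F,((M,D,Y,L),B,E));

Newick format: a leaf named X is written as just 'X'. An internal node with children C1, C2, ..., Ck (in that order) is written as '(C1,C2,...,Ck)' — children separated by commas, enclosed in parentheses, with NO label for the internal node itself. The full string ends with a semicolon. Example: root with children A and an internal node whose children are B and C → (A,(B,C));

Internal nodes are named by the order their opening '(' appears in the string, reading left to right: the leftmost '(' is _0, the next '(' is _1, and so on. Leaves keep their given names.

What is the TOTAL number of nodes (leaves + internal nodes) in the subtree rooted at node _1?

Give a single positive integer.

Answer: 8

Derivation:
Newick: (F,((M,D,Y,L),B,E));
Locate _1: it is the '(' at position 3 (the 2nd '(' reading left to right).
Query: subtree rooted at _1
_1: subtree_size = 1 + 7
  _2: subtree_size = 1 + 4
    M: subtree_size = 1 + 0
    D: subtree_size = 1 + 0
    Y: subtree_size = 1 + 0
    L: subtree_size = 1 + 0
  B: subtree_size = 1 + 0
  E: subtree_size = 1 + 0
Total subtree size of _1: 8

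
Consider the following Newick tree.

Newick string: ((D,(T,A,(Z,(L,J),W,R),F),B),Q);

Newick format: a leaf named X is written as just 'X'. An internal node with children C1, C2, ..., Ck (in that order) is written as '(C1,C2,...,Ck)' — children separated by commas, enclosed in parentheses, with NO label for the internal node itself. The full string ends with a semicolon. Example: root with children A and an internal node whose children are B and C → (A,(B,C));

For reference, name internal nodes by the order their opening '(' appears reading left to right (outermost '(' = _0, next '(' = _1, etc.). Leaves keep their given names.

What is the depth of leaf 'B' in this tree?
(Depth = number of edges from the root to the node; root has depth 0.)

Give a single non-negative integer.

Answer: 2

Derivation:
Newick: ((D,(T,A,(Z,(L,J),W,R),F),B),Q);
Naming internals by '(' encounter order: outermost '(' = _0, next = _1, ...
Query node: B
Path from root: _0 -> _1 -> B
Depth of B: 2 (number of edges from root)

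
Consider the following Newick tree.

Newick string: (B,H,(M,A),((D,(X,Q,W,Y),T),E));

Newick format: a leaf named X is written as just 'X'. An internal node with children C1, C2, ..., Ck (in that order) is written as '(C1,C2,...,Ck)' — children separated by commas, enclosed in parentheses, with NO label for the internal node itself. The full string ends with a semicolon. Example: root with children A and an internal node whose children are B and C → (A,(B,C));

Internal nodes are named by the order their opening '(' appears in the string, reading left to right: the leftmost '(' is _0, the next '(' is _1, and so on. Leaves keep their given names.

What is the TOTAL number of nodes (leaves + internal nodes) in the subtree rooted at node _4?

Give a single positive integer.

Answer: 5

Derivation:
Newick: (B,H,(M,A),((D,(X,Q,W,Y),T),E));
Locate _4: it is the '(' at position 15 (the 5th '(' reading left to right).
Query: subtree rooted at _4
_4: subtree_size = 1 + 4
  X: subtree_size = 1 + 0
  Q: subtree_size = 1 + 0
  W: subtree_size = 1 + 0
  Y: subtree_size = 1 + 0
Total subtree size of _4: 5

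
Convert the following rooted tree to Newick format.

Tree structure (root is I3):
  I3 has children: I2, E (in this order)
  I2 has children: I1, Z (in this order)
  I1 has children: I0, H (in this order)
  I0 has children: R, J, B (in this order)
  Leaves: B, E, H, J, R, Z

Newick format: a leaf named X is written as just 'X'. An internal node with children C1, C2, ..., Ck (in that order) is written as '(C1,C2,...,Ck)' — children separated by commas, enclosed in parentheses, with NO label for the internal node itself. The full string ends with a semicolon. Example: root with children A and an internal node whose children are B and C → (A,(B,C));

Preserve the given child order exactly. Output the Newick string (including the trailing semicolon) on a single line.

Answer: ((((R,J,B),H),Z),E);

Derivation:
internal I3 with children ['I2', 'E']
  internal I2 with children ['I1', 'Z']
    internal I1 with children ['I0', 'H']
      internal I0 with children ['R', 'J', 'B']
        leaf 'R' → 'R'
        leaf 'J' → 'J'
        leaf 'B' → 'B'
      → '(R,J,B)'
      leaf 'H' → 'H'
    → '((R,J,B),H)'
    leaf 'Z' → 'Z'
  → '(((R,J,B),H),Z)'
  leaf 'E' → 'E'
→ '((((R,J,B),H),Z),E)'
Final: ((((R,J,B),H),Z),E);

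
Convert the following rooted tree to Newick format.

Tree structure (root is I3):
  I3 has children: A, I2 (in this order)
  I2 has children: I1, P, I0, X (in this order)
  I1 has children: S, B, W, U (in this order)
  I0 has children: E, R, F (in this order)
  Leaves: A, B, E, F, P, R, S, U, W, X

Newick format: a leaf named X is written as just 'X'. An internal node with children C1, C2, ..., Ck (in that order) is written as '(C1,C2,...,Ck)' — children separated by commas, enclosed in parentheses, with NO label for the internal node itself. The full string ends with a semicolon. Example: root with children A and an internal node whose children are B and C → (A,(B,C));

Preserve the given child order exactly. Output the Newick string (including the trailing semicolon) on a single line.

internal I3 with children ['A', 'I2']
  leaf 'A' → 'A'
  internal I2 with children ['I1', 'P', 'I0', 'X']
    internal I1 with children ['S', 'B', 'W', 'U']
      leaf 'S' → 'S'
      leaf 'B' → 'B'
      leaf 'W' → 'W'
      leaf 'U' → 'U'
    → '(S,B,W,U)'
    leaf 'P' → 'P'
    internal I0 with children ['E', 'R', 'F']
      leaf 'E' → 'E'
      leaf 'R' → 'R'
      leaf 'F' → 'F'
    → '(E,R,F)'
    leaf 'X' → 'X'
  → '((S,B,W,U),P,(E,R,F),X)'
→ '(A,((S,B,W,U),P,(E,R,F),X))'
Final: (A,((S,B,W,U),P,(E,R,F),X));

Answer: (A,((S,B,W,U),P,(E,R,F),X));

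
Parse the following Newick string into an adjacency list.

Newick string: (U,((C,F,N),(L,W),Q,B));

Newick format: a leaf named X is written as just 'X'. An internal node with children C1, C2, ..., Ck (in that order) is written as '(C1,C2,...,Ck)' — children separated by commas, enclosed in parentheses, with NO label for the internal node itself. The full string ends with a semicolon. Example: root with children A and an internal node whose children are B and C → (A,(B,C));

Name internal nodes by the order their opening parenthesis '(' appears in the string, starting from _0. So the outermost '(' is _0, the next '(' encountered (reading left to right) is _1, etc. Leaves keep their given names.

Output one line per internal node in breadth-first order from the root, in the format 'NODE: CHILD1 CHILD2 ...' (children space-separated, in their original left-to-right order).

Input: (U,((C,F,N),(L,W),Q,B));
Scanning left-to-right, naming '(' by encounter order:
  pos 0: '(' -> open internal node _0 (depth 1)
  pos 3: '(' -> open internal node _1 (depth 2)
  pos 4: '(' -> open internal node _2 (depth 3)
  pos 10: ')' -> close internal node _2 (now at depth 2)
  pos 12: '(' -> open internal node _3 (depth 3)
  pos 16: ')' -> close internal node _3 (now at depth 2)
  pos 21: ')' -> close internal node _1 (now at depth 1)
  pos 22: ')' -> close internal node _0 (now at depth 0)
Total internal nodes: 4
BFS adjacency from root:
  _0: U _1
  _1: _2 _3 Q B
  _2: C F N
  _3: L W

Answer: _0: U _1
_1: _2 _3 Q B
_2: C F N
_3: L W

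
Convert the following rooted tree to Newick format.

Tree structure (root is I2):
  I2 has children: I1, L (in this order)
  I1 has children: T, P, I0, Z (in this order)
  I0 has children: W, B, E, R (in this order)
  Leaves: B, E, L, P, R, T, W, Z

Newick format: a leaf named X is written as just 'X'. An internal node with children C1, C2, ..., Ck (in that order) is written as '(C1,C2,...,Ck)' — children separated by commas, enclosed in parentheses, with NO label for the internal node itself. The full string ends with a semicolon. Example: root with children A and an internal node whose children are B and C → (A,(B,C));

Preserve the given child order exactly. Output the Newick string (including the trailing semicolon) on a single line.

internal I2 with children ['I1', 'L']
  internal I1 with children ['T', 'P', 'I0', 'Z']
    leaf 'T' → 'T'
    leaf 'P' → 'P'
    internal I0 with children ['W', 'B', 'E', 'R']
      leaf 'W' → 'W'
      leaf 'B' → 'B'
      leaf 'E' → 'E'
      leaf 'R' → 'R'
    → '(W,B,E,R)'
    leaf 'Z' → 'Z'
  → '(T,P,(W,B,E,R),Z)'
  leaf 'L' → 'L'
→ '((T,P,(W,B,E,R),Z),L)'
Final: ((T,P,(W,B,E,R),Z),L);

Answer: ((T,P,(W,B,E,R),Z),L);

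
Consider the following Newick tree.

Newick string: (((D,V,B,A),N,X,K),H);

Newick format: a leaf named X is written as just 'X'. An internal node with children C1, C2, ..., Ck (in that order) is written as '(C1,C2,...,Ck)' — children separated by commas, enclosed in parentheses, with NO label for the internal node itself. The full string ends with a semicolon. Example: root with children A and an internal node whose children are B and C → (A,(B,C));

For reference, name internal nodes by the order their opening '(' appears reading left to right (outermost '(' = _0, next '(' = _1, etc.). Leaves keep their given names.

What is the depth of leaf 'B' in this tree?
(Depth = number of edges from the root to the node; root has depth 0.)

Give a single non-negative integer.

Answer: 3

Derivation:
Newick: (((D,V,B,A),N,X,K),H);
Naming internals by '(' encounter order: outermost '(' = _0, next = _1, ...
Query node: B
Path from root: _0 -> _1 -> _2 -> B
Depth of B: 3 (number of edges from root)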